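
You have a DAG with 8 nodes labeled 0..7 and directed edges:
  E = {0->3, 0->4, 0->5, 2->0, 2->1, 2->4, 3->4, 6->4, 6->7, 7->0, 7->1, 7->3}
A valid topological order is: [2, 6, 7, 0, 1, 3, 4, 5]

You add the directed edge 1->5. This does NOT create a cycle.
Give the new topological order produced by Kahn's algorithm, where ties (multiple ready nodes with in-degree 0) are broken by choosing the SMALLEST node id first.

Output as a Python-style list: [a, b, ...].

Answer: [2, 6, 7, 0, 1, 3, 4, 5]

Derivation:
Old toposort: [2, 6, 7, 0, 1, 3, 4, 5]
Added edge: 1->5
Position of 1 (4) < position of 5 (7). Old order still valid.
Run Kahn's algorithm (break ties by smallest node id):
  initial in-degrees: [2, 2, 0, 2, 4, 2, 0, 1]
  ready (indeg=0): [2, 6]
  pop 2: indeg[0]->1; indeg[1]->1; indeg[4]->3 | ready=[6] | order so far=[2]
  pop 6: indeg[4]->2; indeg[7]->0 | ready=[7] | order so far=[2, 6]
  pop 7: indeg[0]->0; indeg[1]->0; indeg[3]->1 | ready=[0, 1] | order so far=[2, 6, 7]
  pop 0: indeg[3]->0; indeg[4]->1; indeg[5]->1 | ready=[1, 3] | order so far=[2, 6, 7, 0]
  pop 1: indeg[5]->0 | ready=[3, 5] | order so far=[2, 6, 7, 0, 1]
  pop 3: indeg[4]->0 | ready=[4, 5] | order so far=[2, 6, 7, 0, 1, 3]
  pop 4: no out-edges | ready=[5] | order so far=[2, 6, 7, 0, 1, 3, 4]
  pop 5: no out-edges | ready=[] | order so far=[2, 6, 7, 0, 1, 3, 4, 5]
  Result: [2, 6, 7, 0, 1, 3, 4, 5]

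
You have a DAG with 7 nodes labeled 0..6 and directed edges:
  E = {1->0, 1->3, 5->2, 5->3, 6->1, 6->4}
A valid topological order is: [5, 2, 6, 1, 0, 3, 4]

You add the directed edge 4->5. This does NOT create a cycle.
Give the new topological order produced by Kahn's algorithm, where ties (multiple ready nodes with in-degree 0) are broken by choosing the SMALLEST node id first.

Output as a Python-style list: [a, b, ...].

Old toposort: [5, 2, 6, 1, 0, 3, 4]
Added edge: 4->5
Position of 4 (6) > position of 5 (0). Must reorder: 4 must now come before 5.
Run Kahn's algorithm (break ties by smallest node id):
  initial in-degrees: [1, 1, 1, 2, 1, 1, 0]
  ready (indeg=0): [6]
  pop 6: indeg[1]->0; indeg[4]->0 | ready=[1, 4] | order so far=[6]
  pop 1: indeg[0]->0; indeg[3]->1 | ready=[0, 4] | order so far=[6, 1]
  pop 0: no out-edges | ready=[4] | order so far=[6, 1, 0]
  pop 4: indeg[5]->0 | ready=[5] | order so far=[6, 1, 0, 4]
  pop 5: indeg[2]->0; indeg[3]->0 | ready=[2, 3] | order so far=[6, 1, 0, 4, 5]
  pop 2: no out-edges | ready=[3] | order so far=[6, 1, 0, 4, 5, 2]
  pop 3: no out-edges | ready=[] | order so far=[6, 1, 0, 4, 5, 2, 3]
  Result: [6, 1, 0, 4, 5, 2, 3]

Answer: [6, 1, 0, 4, 5, 2, 3]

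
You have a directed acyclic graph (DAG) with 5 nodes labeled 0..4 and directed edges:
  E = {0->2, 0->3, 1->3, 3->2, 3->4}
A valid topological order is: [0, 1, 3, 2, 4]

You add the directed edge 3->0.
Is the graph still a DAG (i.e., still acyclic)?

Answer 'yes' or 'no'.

Given toposort: [0, 1, 3, 2, 4]
Position of 3: index 2; position of 0: index 0
New edge 3->0: backward (u after v in old order)
Backward edge: old toposort is now invalid. Check if this creates a cycle.
Does 0 already reach 3? Reachable from 0: [0, 2, 3, 4]. YES -> cycle!
Still a DAG? no

Answer: no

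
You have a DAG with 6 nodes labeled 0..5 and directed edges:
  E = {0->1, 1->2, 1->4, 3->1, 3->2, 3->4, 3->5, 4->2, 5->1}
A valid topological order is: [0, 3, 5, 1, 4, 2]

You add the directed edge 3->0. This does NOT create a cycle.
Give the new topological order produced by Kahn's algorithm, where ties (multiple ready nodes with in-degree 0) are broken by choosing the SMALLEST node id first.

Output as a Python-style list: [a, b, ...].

Answer: [3, 0, 5, 1, 4, 2]

Derivation:
Old toposort: [0, 3, 5, 1, 4, 2]
Added edge: 3->0
Position of 3 (1) > position of 0 (0). Must reorder: 3 must now come before 0.
Run Kahn's algorithm (break ties by smallest node id):
  initial in-degrees: [1, 3, 3, 0, 2, 1]
  ready (indeg=0): [3]
  pop 3: indeg[0]->0; indeg[1]->2; indeg[2]->2; indeg[4]->1; indeg[5]->0 | ready=[0, 5] | order so far=[3]
  pop 0: indeg[1]->1 | ready=[5] | order so far=[3, 0]
  pop 5: indeg[1]->0 | ready=[1] | order so far=[3, 0, 5]
  pop 1: indeg[2]->1; indeg[4]->0 | ready=[4] | order so far=[3, 0, 5, 1]
  pop 4: indeg[2]->0 | ready=[2] | order so far=[3, 0, 5, 1, 4]
  pop 2: no out-edges | ready=[] | order so far=[3, 0, 5, 1, 4, 2]
  Result: [3, 0, 5, 1, 4, 2]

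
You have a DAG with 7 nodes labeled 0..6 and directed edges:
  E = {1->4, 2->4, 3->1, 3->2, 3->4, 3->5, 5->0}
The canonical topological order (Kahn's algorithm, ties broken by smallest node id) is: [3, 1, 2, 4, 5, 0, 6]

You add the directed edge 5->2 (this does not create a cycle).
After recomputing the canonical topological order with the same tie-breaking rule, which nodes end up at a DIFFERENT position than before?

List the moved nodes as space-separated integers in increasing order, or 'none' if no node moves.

Old toposort: [3, 1, 2, 4, 5, 0, 6]
Added edge 5->2
Recompute Kahn (smallest-id tiebreak):
  initial in-degrees: [1, 1, 2, 0, 3, 1, 0]
  ready (indeg=0): [3, 6]
  pop 3: indeg[1]->0; indeg[2]->1; indeg[4]->2; indeg[5]->0 | ready=[1, 5, 6] | order so far=[3]
  pop 1: indeg[4]->1 | ready=[5, 6] | order so far=[3, 1]
  pop 5: indeg[0]->0; indeg[2]->0 | ready=[0, 2, 6] | order so far=[3, 1, 5]
  pop 0: no out-edges | ready=[2, 6] | order so far=[3, 1, 5, 0]
  pop 2: indeg[4]->0 | ready=[4, 6] | order so far=[3, 1, 5, 0, 2]
  pop 4: no out-edges | ready=[6] | order so far=[3, 1, 5, 0, 2, 4]
  pop 6: no out-edges | ready=[] | order so far=[3, 1, 5, 0, 2, 4, 6]
New canonical toposort: [3, 1, 5, 0, 2, 4, 6]
Compare positions:
  Node 0: index 5 -> 3 (moved)
  Node 1: index 1 -> 1 (same)
  Node 2: index 2 -> 4 (moved)
  Node 3: index 0 -> 0 (same)
  Node 4: index 3 -> 5 (moved)
  Node 5: index 4 -> 2 (moved)
  Node 6: index 6 -> 6 (same)
Nodes that changed position: 0 2 4 5

Answer: 0 2 4 5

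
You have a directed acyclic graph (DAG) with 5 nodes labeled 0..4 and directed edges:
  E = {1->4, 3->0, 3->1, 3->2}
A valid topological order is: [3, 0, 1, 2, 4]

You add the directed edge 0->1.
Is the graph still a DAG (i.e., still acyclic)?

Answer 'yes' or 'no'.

Given toposort: [3, 0, 1, 2, 4]
Position of 0: index 1; position of 1: index 2
New edge 0->1: forward
Forward edge: respects the existing order. Still a DAG, same toposort still valid.
Still a DAG? yes

Answer: yes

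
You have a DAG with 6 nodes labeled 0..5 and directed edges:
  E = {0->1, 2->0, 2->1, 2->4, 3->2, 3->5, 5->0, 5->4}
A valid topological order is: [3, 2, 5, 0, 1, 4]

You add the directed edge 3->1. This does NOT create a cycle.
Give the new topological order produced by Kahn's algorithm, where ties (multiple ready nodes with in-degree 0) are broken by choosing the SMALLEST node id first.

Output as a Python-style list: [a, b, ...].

Answer: [3, 2, 5, 0, 1, 4]

Derivation:
Old toposort: [3, 2, 5, 0, 1, 4]
Added edge: 3->1
Position of 3 (0) < position of 1 (4). Old order still valid.
Run Kahn's algorithm (break ties by smallest node id):
  initial in-degrees: [2, 3, 1, 0, 2, 1]
  ready (indeg=0): [3]
  pop 3: indeg[1]->2; indeg[2]->0; indeg[5]->0 | ready=[2, 5] | order so far=[3]
  pop 2: indeg[0]->1; indeg[1]->1; indeg[4]->1 | ready=[5] | order so far=[3, 2]
  pop 5: indeg[0]->0; indeg[4]->0 | ready=[0, 4] | order so far=[3, 2, 5]
  pop 0: indeg[1]->0 | ready=[1, 4] | order so far=[3, 2, 5, 0]
  pop 1: no out-edges | ready=[4] | order so far=[3, 2, 5, 0, 1]
  pop 4: no out-edges | ready=[] | order so far=[3, 2, 5, 0, 1, 4]
  Result: [3, 2, 5, 0, 1, 4]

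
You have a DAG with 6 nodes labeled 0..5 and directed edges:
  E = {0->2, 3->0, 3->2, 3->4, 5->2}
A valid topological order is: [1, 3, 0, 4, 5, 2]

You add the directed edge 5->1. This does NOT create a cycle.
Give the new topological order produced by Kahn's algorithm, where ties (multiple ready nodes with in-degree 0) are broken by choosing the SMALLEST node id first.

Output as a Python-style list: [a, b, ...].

Old toposort: [1, 3, 0, 4, 5, 2]
Added edge: 5->1
Position of 5 (4) > position of 1 (0). Must reorder: 5 must now come before 1.
Run Kahn's algorithm (break ties by smallest node id):
  initial in-degrees: [1, 1, 3, 0, 1, 0]
  ready (indeg=0): [3, 5]
  pop 3: indeg[0]->0; indeg[2]->2; indeg[4]->0 | ready=[0, 4, 5] | order so far=[3]
  pop 0: indeg[2]->1 | ready=[4, 5] | order so far=[3, 0]
  pop 4: no out-edges | ready=[5] | order so far=[3, 0, 4]
  pop 5: indeg[1]->0; indeg[2]->0 | ready=[1, 2] | order so far=[3, 0, 4, 5]
  pop 1: no out-edges | ready=[2] | order so far=[3, 0, 4, 5, 1]
  pop 2: no out-edges | ready=[] | order so far=[3, 0, 4, 5, 1, 2]
  Result: [3, 0, 4, 5, 1, 2]

Answer: [3, 0, 4, 5, 1, 2]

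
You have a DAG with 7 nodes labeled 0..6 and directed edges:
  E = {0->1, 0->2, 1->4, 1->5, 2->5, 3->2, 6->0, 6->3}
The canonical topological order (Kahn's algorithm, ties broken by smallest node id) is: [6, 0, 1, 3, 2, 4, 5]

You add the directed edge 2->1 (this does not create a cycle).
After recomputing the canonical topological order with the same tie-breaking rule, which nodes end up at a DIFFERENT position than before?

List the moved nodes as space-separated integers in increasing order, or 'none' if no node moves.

Answer: 1 2 3

Derivation:
Old toposort: [6, 0, 1, 3, 2, 4, 5]
Added edge 2->1
Recompute Kahn (smallest-id tiebreak):
  initial in-degrees: [1, 2, 2, 1, 1, 2, 0]
  ready (indeg=0): [6]
  pop 6: indeg[0]->0; indeg[3]->0 | ready=[0, 3] | order so far=[6]
  pop 0: indeg[1]->1; indeg[2]->1 | ready=[3] | order so far=[6, 0]
  pop 3: indeg[2]->0 | ready=[2] | order so far=[6, 0, 3]
  pop 2: indeg[1]->0; indeg[5]->1 | ready=[1] | order so far=[6, 0, 3, 2]
  pop 1: indeg[4]->0; indeg[5]->0 | ready=[4, 5] | order so far=[6, 0, 3, 2, 1]
  pop 4: no out-edges | ready=[5] | order so far=[6, 0, 3, 2, 1, 4]
  pop 5: no out-edges | ready=[] | order so far=[6, 0, 3, 2, 1, 4, 5]
New canonical toposort: [6, 0, 3, 2, 1, 4, 5]
Compare positions:
  Node 0: index 1 -> 1 (same)
  Node 1: index 2 -> 4 (moved)
  Node 2: index 4 -> 3 (moved)
  Node 3: index 3 -> 2 (moved)
  Node 4: index 5 -> 5 (same)
  Node 5: index 6 -> 6 (same)
  Node 6: index 0 -> 0 (same)
Nodes that changed position: 1 2 3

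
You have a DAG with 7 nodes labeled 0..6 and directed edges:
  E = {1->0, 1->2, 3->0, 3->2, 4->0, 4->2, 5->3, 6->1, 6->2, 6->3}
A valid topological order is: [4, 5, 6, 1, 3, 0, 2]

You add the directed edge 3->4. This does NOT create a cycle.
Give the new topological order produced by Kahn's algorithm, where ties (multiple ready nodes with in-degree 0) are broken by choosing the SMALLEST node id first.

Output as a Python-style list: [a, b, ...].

Answer: [5, 6, 1, 3, 4, 0, 2]

Derivation:
Old toposort: [4, 5, 6, 1, 3, 0, 2]
Added edge: 3->4
Position of 3 (4) > position of 4 (0). Must reorder: 3 must now come before 4.
Run Kahn's algorithm (break ties by smallest node id):
  initial in-degrees: [3, 1, 4, 2, 1, 0, 0]
  ready (indeg=0): [5, 6]
  pop 5: indeg[3]->1 | ready=[6] | order so far=[5]
  pop 6: indeg[1]->0; indeg[2]->3; indeg[3]->0 | ready=[1, 3] | order so far=[5, 6]
  pop 1: indeg[0]->2; indeg[2]->2 | ready=[3] | order so far=[5, 6, 1]
  pop 3: indeg[0]->1; indeg[2]->1; indeg[4]->0 | ready=[4] | order so far=[5, 6, 1, 3]
  pop 4: indeg[0]->0; indeg[2]->0 | ready=[0, 2] | order so far=[5, 6, 1, 3, 4]
  pop 0: no out-edges | ready=[2] | order so far=[5, 6, 1, 3, 4, 0]
  pop 2: no out-edges | ready=[] | order so far=[5, 6, 1, 3, 4, 0, 2]
  Result: [5, 6, 1, 3, 4, 0, 2]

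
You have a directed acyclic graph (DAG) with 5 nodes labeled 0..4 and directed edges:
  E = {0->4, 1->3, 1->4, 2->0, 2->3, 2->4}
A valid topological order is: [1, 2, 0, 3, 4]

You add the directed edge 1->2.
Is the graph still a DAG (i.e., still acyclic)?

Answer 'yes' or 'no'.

Given toposort: [1, 2, 0, 3, 4]
Position of 1: index 0; position of 2: index 1
New edge 1->2: forward
Forward edge: respects the existing order. Still a DAG, same toposort still valid.
Still a DAG? yes

Answer: yes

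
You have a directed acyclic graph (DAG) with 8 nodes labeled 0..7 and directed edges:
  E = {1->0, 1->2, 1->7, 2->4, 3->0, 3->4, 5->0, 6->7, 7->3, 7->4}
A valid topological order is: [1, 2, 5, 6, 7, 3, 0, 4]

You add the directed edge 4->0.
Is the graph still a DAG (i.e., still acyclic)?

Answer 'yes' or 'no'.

Answer: yes

Derivation:
Given toposort: [1, 2, 5, 6, 7, 3, 0, 4]
Position of 4: index 7; position of 0: index 6
New edge 4->0: backward (u after v in old order)
Backward edge: old toposort is now invalid. Check if this creates a cycle.
Does 0 already reach 4? Reachable from 0: [0]. NO -> still a DAG (reorder needed).
Still a DAG? yes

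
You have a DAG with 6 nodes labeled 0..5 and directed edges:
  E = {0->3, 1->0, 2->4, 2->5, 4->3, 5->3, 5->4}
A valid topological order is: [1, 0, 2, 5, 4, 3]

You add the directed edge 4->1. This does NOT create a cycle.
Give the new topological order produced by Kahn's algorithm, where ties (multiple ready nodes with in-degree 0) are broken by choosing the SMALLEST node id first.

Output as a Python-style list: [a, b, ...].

Answer: [2, 5, 4, 1, 0, 3]

Derivation:
Old toposort: [1, 0, 2, 5, 4, 3]
Added edge: 4->1
Position of 4 (4) > position of 1 (0). Must reorder: 4 must now come before 1.
Run Kahn's algorithm (break ties by smallest node id):
  initial in-degrees: [1, 1, 0, 3, 2, 1]
  ready (indeg=0): [2]
  pop 2: indeg[4]->1; indeg[5]->0 | ready=[5] | order so far=[2]
  pop 5: indeg[3]->2; indeg[4]->0 | ready=[4] | order so far=[2, 5]
  pop 4: indeg[1]->0; indeg[3]->1 | ready=[1] | order so far=[2, 5, 4]
  pop 1: indeg[0]->0 | ready=[0] | order so far=[2, 5, 4, 1]
  pop 0: indeg[3]->0 | ready=[3] | order so far=[2, 5, 4, 1, 0]
  pop 3: no out-edges | ready=[] | order so far=[2, 5, 4, 1, 0, 3]
  Result: [2, 5, 4, 1, 0, 3]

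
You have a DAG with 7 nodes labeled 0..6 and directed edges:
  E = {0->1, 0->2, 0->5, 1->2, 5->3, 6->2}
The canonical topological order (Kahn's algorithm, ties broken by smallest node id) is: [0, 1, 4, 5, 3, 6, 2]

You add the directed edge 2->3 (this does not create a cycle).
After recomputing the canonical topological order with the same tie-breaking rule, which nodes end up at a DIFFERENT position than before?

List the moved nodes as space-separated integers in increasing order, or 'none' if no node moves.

Answer: 2 3 6

Derivation:
Old toposort: [0, 1, 4, 5, 3, 6, 2]
Added edge 2->3
Recompute Kahn (smallest-id tiebreak):
  initial in-degrees: [0, 1, 3, 2, 0, 1, 0]
  ready (indeg=0): [0, 4, 6]
  pop 0: indeg[1]->0; indeg[2]->2; indeg[5]->0 | ready=[1, 4, 5, 6] | order so far=[0]
  pop 1: indeg[2]->1 | ready=[4, 5, 6] | order so far=[0, 1]
  pop 4: no out-edges | ready=[5, 6] | order so far=[0, 1, 4]
  pop 5: indeg[3]->1 | ready=[6] | order so far=[0, 1, 4, 5]
  pop 6: indeg[2]->0 | ready=[2] | order so far=[0, 1, 4, 5, 6]
  pop 2: indeg[3]->0 | ready=[3] | order so far=[0, 1, 4, 5, 6, 2]
  pop 3: no out-edges | ready=[] | order so far=[0, 1, 4, 5, 6, 2, 3]
New canonical toposort: [0, 1, 4, 5, 6, 2, 3]
Compare positions:
  Node 0: index 0 -> 0 (same)
  Node 1: index 1 -> 1 (same)
  Node 2: index 6 -> 5 (moved)
  Node 3: index 4 -> 6 (moved)
  Node 4: index 2 -> 2 (same)
  Node 5: index 3 -> 3 (same)
  Node 6: index 5 -> 4 (moved)
Nodes that changed position: 2 3 6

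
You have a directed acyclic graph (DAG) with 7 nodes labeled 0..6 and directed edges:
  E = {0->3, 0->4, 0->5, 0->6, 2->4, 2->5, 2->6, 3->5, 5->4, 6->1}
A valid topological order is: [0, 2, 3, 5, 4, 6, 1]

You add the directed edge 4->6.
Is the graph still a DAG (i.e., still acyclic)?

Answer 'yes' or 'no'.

Answer: yes

Derivation:
Given toposort: [0, 2, 3, 5, 4, 6, 1]
Position of 4: index 4; position of 6: index 5
New edge 4->6: forward
Forward edge: respects the existing order. Still a DAG, same toposort still valid.
Still a DAG? yes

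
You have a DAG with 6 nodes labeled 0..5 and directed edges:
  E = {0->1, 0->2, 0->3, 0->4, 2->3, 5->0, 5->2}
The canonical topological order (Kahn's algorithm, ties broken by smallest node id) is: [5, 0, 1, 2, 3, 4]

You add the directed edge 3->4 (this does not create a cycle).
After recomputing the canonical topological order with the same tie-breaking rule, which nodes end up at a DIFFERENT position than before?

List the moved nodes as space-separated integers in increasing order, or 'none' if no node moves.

Old toposort: [5, 0, 1, 2, 3, 4]
Added edge 3->4
Recompute Kahn (smallest-id tiebreak):
  initial in-degrees: [1, 1, 2, 2, 2, 0]
  ready (indeg=0): [5]
  pop 5: indeg[0]->0; indeg[2]->1 | ready=[0] | order so far=[5]
  pop 0: indeg[1]->0; indeg[2]->0; indeg[3]->1; indeg[4]->1 | ready=[1, 2] | order so far=[5, 0]
  pop 1: no out-edges | ready=[2] | order so far=[5, 0, 1]
  pop 2: indeg[3]->0 | ready=[3] | order so far=[5, 0, 1, 2]
  pop 3: indeg[4]->0 | ready=[4] | order so far=[5, 0, 1, 2, 3]
  pop 4: no out-edges | ready=[] | order so far=[5, 0, 1, 2, 3, 4]
New canonical toposort: [5, 0, 1, 2, 3, 4]
Compare positions:
  Node 0: index 1 -> 1 (same)
  Node 1: index 2 -> 2 (same)
  Node 2: index 3 -> 3 (same)
  Node 3: index 4 -> 4 (same)
  Node 4: index 5 -> 5 (same)
  Node 5: index 0 -> 0 (same)
Nodes that changed position: none

Answer: none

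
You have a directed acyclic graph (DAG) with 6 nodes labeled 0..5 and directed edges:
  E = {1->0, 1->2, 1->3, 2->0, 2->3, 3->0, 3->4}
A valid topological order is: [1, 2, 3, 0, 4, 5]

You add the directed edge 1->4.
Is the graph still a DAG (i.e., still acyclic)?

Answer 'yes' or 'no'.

Answer: yes

Derivation:
Given toposort: [1, 2, 3, 0, 4, 5]
Position of 1: index 0; position of 4: index 4
New edge 1->4: forward
Forward edge: respects the existing order. Still a DAG, same toposort still valid.
Still a DAG? yes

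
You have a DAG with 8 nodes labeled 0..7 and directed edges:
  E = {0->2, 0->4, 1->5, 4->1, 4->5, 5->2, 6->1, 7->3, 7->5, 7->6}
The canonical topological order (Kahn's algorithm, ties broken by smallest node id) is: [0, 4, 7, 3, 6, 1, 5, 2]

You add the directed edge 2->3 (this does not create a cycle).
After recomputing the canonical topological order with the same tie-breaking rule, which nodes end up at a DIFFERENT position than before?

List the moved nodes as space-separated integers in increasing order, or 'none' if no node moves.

Old toposort: [0, 4, 7, 3, 6, 1, 5, 2]
Added edge 2->3
Recompute Kahn (smallest-id tiebreak):
  initial in-degrees: [0, 2, 2, 2, 1, 3, 1, 0]
  ready (indeg=0): [0, 7]
  pop 0: indeg[2]->1; indeg[4]->0 | ready=[4, 7] | order so far=[0]
  pop 4: indeg[1]->1; indeg[5]->2 | ready=[7] | order so far=[0, 4]
  pop 7: indeg[3]->1; indeg[5]->1; indeg[6]->0 | ready=[6] | order so far=[0, 4, 7]
  pop 6: indeg[1]->0 | ready=[1] | order so far=[0, 4, 7, 6]
  pop 1: indeg[5]->0 | ready=[5] | order so far=[0, 4, 7, 6, 1]
  pop 5: indeg[2]->0 | ready=[2] | order so far=[0, 4, 7, 6, 1, 5]
  pop 2: indeg[3]->0 | ready=[3] | order so far=[0, 4, 7, 6, 1, 5, 2]
  pop 3: no out-edges | ready=[] | order so far=[0, 4, 7, 6, 1, 5, 2, 3]
New canonical toposort: [0, 4, 7, 6, 1, 5, 2, 3]
Compare positions:
  Node 0: index 0 -> 0 (same)
  Node 1: index 5 -> 4 (moved)
  Node 2: index 7 -> 6 (moved)
  Node 3: index 3 -> 7 (moved)
  Node 4: index 1 -> 1 (same)
  Node 5: index 6 -> 5 (moved)
  Node 6: index 4 -> 3 (moved)
  Node 7: index 2 -> 2 (same)
Nodes that changed position: 1 2 3 5 6

Answer: 1 2 3 5 6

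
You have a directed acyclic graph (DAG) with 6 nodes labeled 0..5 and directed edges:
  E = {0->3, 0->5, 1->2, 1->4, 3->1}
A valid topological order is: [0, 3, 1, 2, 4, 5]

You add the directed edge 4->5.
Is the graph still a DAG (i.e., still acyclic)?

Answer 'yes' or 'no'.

Given toposort: [0, 3, 1, 2, 4, 5]
Position of 4: index 4; position of 5: index 5
New edge 4->5: forward
Forward edge: respects the existing order. Still a DAG, same toposort still valid.
Still a DAG? yes

Answer: yes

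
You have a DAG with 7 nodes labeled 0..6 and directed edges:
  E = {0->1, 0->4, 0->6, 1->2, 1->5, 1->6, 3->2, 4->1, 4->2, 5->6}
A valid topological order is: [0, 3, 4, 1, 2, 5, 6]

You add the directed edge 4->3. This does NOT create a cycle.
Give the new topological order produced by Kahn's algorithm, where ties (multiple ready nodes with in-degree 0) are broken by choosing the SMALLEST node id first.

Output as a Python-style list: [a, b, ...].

Old toposort: [0, 3, 4, 1, 2, 5, 6]
Added edge: 4->3
Position of 4 (2) > position of 3 (1). Must reorder: 4 must now come before 3.
Run Kahn's algorithm (break ties by smallest node id):
  initial in-degrees: [0, 2, 3, 1, 1, 1, 3]
  ready (indeg=0): [0]
  pop 0: indeg[1]->1; indeg[4]->0; indeg[6]->2 | ready=[4] | order so far=[0]
  pop 4: indeg[1]->0; indeg[2]->2; indeg[3]->0 | ready=[1, 3] | order so far=[0, 4]
  pop 1: indeg[2]->1; indeg[5]->0; indeg[6]->1 | ready=[3, 5] | order so far=[0, 4, 1]
  pop 3: indeg[2]->0 | ready=[2, 5] | order so far=[0, 4, 1, 3]
  pop 2: no out-edges | ready=[5] | order so far=[0, 4, 1, 3, 2]
  pop 5: indeg[6]->0 | ready=[6] | order so far=[0, 4, 1, 3, 2, 5]
  pop 6: no out-edges | ready=[] | order so far=[0, 4, 1, 3, 2, 5, 6]
  Result: [0, 4, 1, 3, 2, 5, 6]

Answer: [0, 4, 1, 3, 2, 5, 6]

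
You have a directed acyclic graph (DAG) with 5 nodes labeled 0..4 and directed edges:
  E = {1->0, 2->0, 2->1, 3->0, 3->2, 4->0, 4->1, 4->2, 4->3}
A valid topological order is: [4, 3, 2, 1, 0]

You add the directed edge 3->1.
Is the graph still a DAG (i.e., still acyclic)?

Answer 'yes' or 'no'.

Given toposort: [4, 3, 2, 1, 0]
Position of 3: index 1; position of 1: index 3
New edge 3->1: forward
Forward edge: respects the existing order. Still a DAG, same toposort still valid.
Still a DAG? yes

Answer: yes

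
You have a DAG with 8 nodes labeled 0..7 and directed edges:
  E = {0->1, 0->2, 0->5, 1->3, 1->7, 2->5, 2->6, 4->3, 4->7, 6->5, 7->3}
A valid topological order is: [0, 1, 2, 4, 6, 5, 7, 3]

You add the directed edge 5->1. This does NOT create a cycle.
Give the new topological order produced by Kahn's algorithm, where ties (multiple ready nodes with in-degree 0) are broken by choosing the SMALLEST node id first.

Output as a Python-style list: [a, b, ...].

Old toposort: [0, 1, 2, 4, 6, 5, 7, 3]
Added edge: 5->1
Position of 5 (5) > position of 1 (1). Must reorder: 5 must now come before 1.
Run Kahn's algorithm (break ties by smallest node id):
  initial in-degrees: [0, 2, 1, 3, 0, 3, 1, 2]
  ready (indeg=0): [0, 4]
  pop 0: indeg[1]->1; indeg[2]->0; indeg[5]->2 | ready=[2, 4] | order so far=[0]
  pop 2: indeg[5]->1; indeg[6]->0 | ready=[4, 6] | order so far=[0, 2]
  pop 4: indeg[3]->2; indeg[7]->1 | ready=[6] | order so far=[0, 2, 4]
  pop 6: indeg[5]->0 | ready=[5] | order so far=[0, 2, 4, 6]
  pop 5: indeg[1]->0 | ready=[1] | order so far=[0, 2, 4, 6, 5]
  pop 1: indeg[3]->1; indeg[7]->0 | ready=[7] | order so far=[0, 2, 4, 6, 5, 1]
  pop 7: indeg[3]->0 | ready=[3] | order so far=[0, 2, 4, 6, 5, 1, 7]
  pop 3: no out-edges | ready=[] | order so far=[0, 2, 4, 6, 5, 1, 7, 3]
  Result: [0, 2, 4, 6, 5, 1, 7, 3]

Answer: [0, 2, 4, 6, 5, 1, 7, 3]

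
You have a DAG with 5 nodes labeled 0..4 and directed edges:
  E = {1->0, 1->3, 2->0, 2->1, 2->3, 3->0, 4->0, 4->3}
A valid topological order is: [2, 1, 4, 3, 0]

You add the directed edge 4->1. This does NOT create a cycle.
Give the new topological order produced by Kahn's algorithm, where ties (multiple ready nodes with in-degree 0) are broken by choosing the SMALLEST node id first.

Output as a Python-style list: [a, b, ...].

Answer: [2, 4, 1, 3, 0]

Derivation:
Old toposort: [2, 1, 4, 3, 0]
Added edge: 4->1
Position of 4 (2) > position of 1 (1). Must reorder: 4 must now come before 1.
Run Kahn's algorithm (break ties by smallest node id):
  initial in-degrees: [4, 2, 0, 3, 0]
  ready (indeg=0): [2, 4]
  pop 2: indeg[0]->3; indeg[1]->1; indeg[3]->2 | ready=[4] | order so far=[2]
  pop 4: indeg[0]->2; indeg[1]->0; indeg[3]->1 | ready=[1] | order so far=[2, 4]
  pop 1: indeg[0]->1; indeg[3]->0 | ready=[3] | order so far=[2, 4, 1]
  pop 3: indeg[0]->0 | ready=[0] | order so far=[2, 4, 1, 3]
  pop 0: no out-edges | ready=[] | order so far=[2, 4, 1, 3, 0]
  Result: [2, 4, 1, 3, 0]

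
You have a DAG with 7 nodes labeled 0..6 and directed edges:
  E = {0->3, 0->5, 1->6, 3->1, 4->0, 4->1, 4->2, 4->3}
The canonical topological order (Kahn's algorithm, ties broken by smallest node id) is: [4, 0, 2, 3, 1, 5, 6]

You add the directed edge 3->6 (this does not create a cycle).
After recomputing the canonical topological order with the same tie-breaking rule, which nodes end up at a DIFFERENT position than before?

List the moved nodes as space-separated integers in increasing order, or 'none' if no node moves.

Answer: none

Derivation:
Old toposort: [4, 0, 2, 3, 1, 5, 6]
Added edge 3->6
Recompute Kahn (smallest-id tiebreak):
  initial in-degrees: [1, 2, 1, 2, 0, 1, 2]
  ready (indeg=0): [4]
  pop 4: indeg[0]->0; indeg[1]->1; indeg[2]->0; indeg[3]->1 | ready=[0, 2] | order so far=[4]
  pop 0: indeg[3]->0; indeg[5]->0 | ready=[2, 3, 5] | order so far=[4, 0]
  pop 2: no out-edges | ready=[3, 5] | order so far=[4, 0, 2]
  pop 3: indeg[1]->0; indeg[6]->1 | ready=[1, 5] | order so far=[4, 0, 2, 3]
  pop 1: indeg[6]->0 | ready=[5, 6] | order so far=[4, 0, 2, 3, 1]
  pop 5: no out-edges | ready=[6] | order so far=[4, 0, 2, 3, 1, 5]
  pop 6: no out-edges | ready=[] | order so far=[4, 0, 2, 3, 1, 5, 6]
New canonical toposort: [4, 0, 2, 3, 1, 5, 6]
Compare positions:
  Node 0: index 1 -> 1 (same)
  Node 1: index 4 -> 4 (same)
  Node 2: index 2 -> 2 (same)
  Node 3: index 3 -> 3 (same)
  Node 4: index 0 -> 0 (same)
  Node 5: index 5 -> 5 (same)
  Node 6: index 6 -> 6 (same)
Nodes that changed position: none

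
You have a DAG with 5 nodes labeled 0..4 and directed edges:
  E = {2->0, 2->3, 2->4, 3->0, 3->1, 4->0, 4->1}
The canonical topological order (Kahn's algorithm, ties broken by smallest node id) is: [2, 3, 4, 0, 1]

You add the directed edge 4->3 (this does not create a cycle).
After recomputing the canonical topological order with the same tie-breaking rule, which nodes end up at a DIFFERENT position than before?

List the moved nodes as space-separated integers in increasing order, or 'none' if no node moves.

Answer: 3 4

Derivation:
Old toposort: [2, 3, 4, 0, 1]
Added edge 4->3
Recompute Kahn (smallest-id tiebreak):
  initial in-degrees: [3, 2, 0, 2, 1]
  ready (indeg=0): [2]
  pop 2: indeg[0]->2; indeg[3]->1; indeg[4]->0 | ready=[4] | order so far=[2]
  pop 4: indeg[0]->1; indeg[1]->1; indeg[3]->0 | ready=[3] | order so far=[2, 4]
  pop 3: indeg[0]->0; indeg[1]->0 | ready=[0, 1] | order so far=[2, 4, 3]
  pop 0: no out-edges | ready=[1] | order so far=[2, 4, 3, 0]
  pop 1: no out-edges | ready=[] | order so far=[2, 4, 3, 0, 1]
New canonical toposort: [2, 4, 3, 0, 1]
Compare positions:
  Node 0: index 3 -> 3 (same)
  Node 1: index 4 -> 4 (same)
  Node 2: index 0 -> 0 (same)
  Node 3: index 1 -> 2 (moved)
  Node 4: index 2 -> 1 (moved)
Nodes that changed position: 3 4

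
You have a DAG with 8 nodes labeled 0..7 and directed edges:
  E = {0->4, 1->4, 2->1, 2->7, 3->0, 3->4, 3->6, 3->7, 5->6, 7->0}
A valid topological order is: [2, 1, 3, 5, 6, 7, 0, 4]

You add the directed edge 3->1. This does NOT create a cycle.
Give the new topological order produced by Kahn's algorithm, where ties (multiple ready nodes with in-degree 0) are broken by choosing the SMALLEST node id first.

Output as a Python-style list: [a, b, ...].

Answer: [2, 3, 1, 5, 6, 7, 0, 4]

Derivation:
Old toposort: [2, 1, 3, 5, 6, 7, 0, 4]
Added edge: 3->1
Position of 3 (2) > position of 1 (1). Must reorder: 3 must now come before 1.
Run Kahn's algorithm (break ties by smallest node id):
  initial in-degrees: [2, 2, 0, 0, 3, 0, 2, 2]
  ready (indeg=0): [2, 3, 5]
  pop 2: indeg[1]->1; indeg[7]->1 | ready=[3, 5] | order so far=[2]
  pop 3: indeg[0]->1; indeg[1]->0; indeg[4]->2; indeg[6]->1; indeg[7]->0 | ready=[1, 5, 7] | order so far=[2, 3]
  pop 1: indeg[4]->1 | ready=[5, 7] | order so far=[2, 3, 1]
  pop 5: indeg[6]->0 | ready=[6, 7] | order so far=[2, 3, 1, 5]
  pop 6: no out-edges | ready=[7] | order so far=[2, 3, 1, 5, 6]
  pop 7: indeg[0]->0 | ready=[0] | order so far=[2, 3, 1, 5, 6, 7]
  pop 0: indeg[4]->0 | ready=[4] | order so far=[2, 3, 1, 5, 6, 7, 0]
  pop 4: no out-edges | ready=[] | order so far=[2, 3, 1, 5, 6, 7, 0, 4]
  Result: [2, 3, 1, 5, 6, 7, 0, 4]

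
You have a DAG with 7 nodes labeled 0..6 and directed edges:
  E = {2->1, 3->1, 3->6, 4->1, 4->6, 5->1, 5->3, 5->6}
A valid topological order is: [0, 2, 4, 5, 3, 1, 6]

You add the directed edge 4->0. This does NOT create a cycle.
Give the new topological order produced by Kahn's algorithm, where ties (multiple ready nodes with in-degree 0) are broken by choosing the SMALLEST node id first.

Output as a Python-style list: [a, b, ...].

Answer: [2, 4, 0, 5, 3, 1, 6]

Derivation:
Old toposort: [0, 2, 4, 5, 3, 1, 6]
Added edge: 4->0
Position of 4 (2) > position of 0 (0). Must reorder: 4 must now come before 0.
Run Kahn's algorithm (break ties by smallest node id):
  initial in-degrees: [1, 4, 0, 1, 0, 0, 3]
  ready (indeg=0): [2, 4, 5]
  pop 2: indeg[1]->3 | ready=[4, 5] | order so far=[2]
  pop 4: indeg[0]->0; indeg[1]->2; indeg[6]->2 | ready=[0, 5] | order so far=[2, 4]
  pop 0: no out-edges | ready=[5] | order so far=[2, 4, 0]
  pop 5: indeg[1]->1; indeg[3]->0; indeg[6]->1 | ready=[3] | order so far=[2, 4, 0, 5]
  pop 3: indeg[1]->0; indeg[6]->0 | ready=[1, 6] | order so far=[2, 4, 0, 5, 3]
  pop 1: no out-edges | ready=[6] | order so far=[2, 4, 0, 5, 3, 1]
  pop 6: no out-edges | ready=[] | order so far=[2, 4, 0, 5, 3, 1, 6]
  Result: [2, 4, 0, 5, 3, 1, 6]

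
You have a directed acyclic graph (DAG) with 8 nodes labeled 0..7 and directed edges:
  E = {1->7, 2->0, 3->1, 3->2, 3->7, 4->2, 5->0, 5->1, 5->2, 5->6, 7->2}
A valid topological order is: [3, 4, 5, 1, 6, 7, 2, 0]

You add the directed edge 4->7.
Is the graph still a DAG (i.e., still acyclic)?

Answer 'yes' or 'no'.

Given toposort: [3, 4, 5, 1, 6, 7, 2, 0]
Position of 4: index 1; position of 7: index 5
New edge 4->7: forward
Forward edge: respects the existing order. Still a DAG, same toposort still valid.
Still a DAG? yes

Answer: yes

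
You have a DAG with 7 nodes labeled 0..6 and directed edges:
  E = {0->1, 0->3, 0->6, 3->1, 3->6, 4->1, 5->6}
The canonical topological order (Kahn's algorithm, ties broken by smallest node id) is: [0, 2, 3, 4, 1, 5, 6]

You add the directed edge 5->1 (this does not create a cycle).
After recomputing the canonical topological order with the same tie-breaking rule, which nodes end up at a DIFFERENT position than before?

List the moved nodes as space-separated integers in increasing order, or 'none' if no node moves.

Old toposort: [0, 2, 3, 4, 1, 5, 6]
Added edge 5->1
Recompute Kahn (smallest-id tiebreak):
  initial in-degrees: [0, 4, 0, 1, 0, 0, 3]
  ready (indeg=0): [0, 2, 4, 5]
  pop 0: indeg[1]->3; indeg[3]->0; indeg[6]->2 | ready=[2, 3, 4, 5] | order so far=[0]
  pop 2: no out-edges | ready=[3, 4, 5] | order so far=[0, 2]
  pop 3: indeg[1]->2; indeg[6]->1 | ready=[4, 5] | order so far=[0, 2, 3]
  pop 4: indeg[1]->1 | ready=[5] | order so far=[0, 2, 3, 4]
  pop 5: indeg[1]->0; indeg[6]->0 | ready=[1, 6] | order so far=[0, 2, 3, 4, 5]
  pop 1: no out-edges | ready=[6] | order so far=[0, 2, 3, 4, 5, 1]
  pop 6: no out-edges | ready=[] | order so far=[0, 2, 3, 4, 5, 1, 6]
New canonical toposort: [0, 2, 3, 4, 5, 1, 6]
Compare positions:
  Node 0: index 0 -> 0 (same)
  Node 1: index 4 -> 5 (moved)
  Node 2: index 1 -> 1 (same)
  Node 3: index 2 -> 2 (same)
  Node 4: index 3 -> 3 (same)
  Node 5: index 5 -> 4 (moved)
  Node 6: index 6 -> 6 (same)
Nodes that changed position: 1 5

Answer: 1 5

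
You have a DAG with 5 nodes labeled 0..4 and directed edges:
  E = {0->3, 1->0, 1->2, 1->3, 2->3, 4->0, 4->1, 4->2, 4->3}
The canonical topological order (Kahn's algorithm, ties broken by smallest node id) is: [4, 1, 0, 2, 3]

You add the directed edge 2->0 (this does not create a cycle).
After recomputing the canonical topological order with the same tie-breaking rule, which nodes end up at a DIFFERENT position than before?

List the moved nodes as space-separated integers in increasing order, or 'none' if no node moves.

Old toposort: [4, 1, 0, 2, 3]
Added edge 2->0
Recompute Kahn (smallest-id tiebreak):
  initial in-degrees: [3, 1, 2, 4, 0]
  ready (indeg=0): [4]
  pop 4: indeg[0]->2; indeg[1]->0; indeg[2]->1; indeg[3]->3 | ready=[1] | order so far=[4]
  pop 1: indeg[0]->1; indeg[2]->0; indeg[3]->2 | ready=[2] | order so far=[4, 1]
  pop 2: indeg[0]->0; indeg[3]->1 | ready=[0] | order so far=[4, 1, 2]
  pop 0: indeg[3]->0 | ready=[3] | order so far=[4, 1, 2, 0]
  pop 3: no out-edges | ready=[] | order so far=[4, 1, 2, 0, 3]
New canonical toposort: [4, 1, 2, 0, 3]
Compare positions:
  Node 0: index 2 -> 3 (moved)
  Node 1: index 1 -> 1 (same)
  Node 2: index 3 -> 2 (moved)
  Node 3: index 4 -> 4 (same)
  Node 4: index 0 -> 0 (same)
Nodes that changed position: 0 2

Answer: 0 2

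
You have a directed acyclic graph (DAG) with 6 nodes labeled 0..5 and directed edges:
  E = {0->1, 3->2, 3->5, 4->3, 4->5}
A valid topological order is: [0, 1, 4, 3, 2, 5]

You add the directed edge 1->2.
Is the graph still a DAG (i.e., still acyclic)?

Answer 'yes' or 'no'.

Given toposort: [0, 1, 4, 3, 2, 5]
Position of 1: index 1; position of 2: index 4
New edge 1->2: forward
Forward edge: respects the existing order. Still a DAG, same toposort still valid.
Still a DAG? yes

Answer: yes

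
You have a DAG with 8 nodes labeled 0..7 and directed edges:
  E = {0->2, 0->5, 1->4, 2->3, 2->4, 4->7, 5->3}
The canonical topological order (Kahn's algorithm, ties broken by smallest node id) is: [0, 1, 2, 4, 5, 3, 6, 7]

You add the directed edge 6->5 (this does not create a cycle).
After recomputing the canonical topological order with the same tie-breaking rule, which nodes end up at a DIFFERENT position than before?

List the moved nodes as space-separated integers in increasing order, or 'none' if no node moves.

Old toposort: [0, 1, 2, 4, 5, 3, 6, 7]
Added edge 6->5
Recompute Kahn (smallest-id tiebreak):
  initial in-degrees: [0, 0, 1, 2, 2, 2, 0, 1]
  ready (indeg=0): [0, 1, 6]
  pop 0: indeg[2]->0; indeg[5]->1 | ready=[1, 2, 6] | order so far=[0]
  pop 1: indeg[4]->1 | ready=[2, 6] | order so far=[0, 1]
  pop 2: indeg[3]->1; indeg[4]->0 | ready=[4, 6] | order so far=[0, 1, 2]
  pop 4: indeg[7]->0 | ready=[6, 7] | order so far=[0, 1, 2, 4]
  pop 6: indeg[5]->0 | ready=[5, 7] | order so far=[0, 1, 2, 4, 6]
  pop 5: indeg[3]->0 | ready=[3, 7] | order so far=[0, 1, 2, 4, 6, 5]
  pop 3: no out-edges | ready=[7] | order so far=[0, 1, 2, 4, 6, 5, 3]
  pop 7: no out-edges | ready=[] | order so far=[0, 1, 2, 4, 6, 5, 3, 7]
New canonical toposort: [0, 1, 2, 4, 6, 5, 3, 7]
Compare positions:
  Node 0: index 0 -> 0 (same)
  Node 1: index 1 -> 1 (same)
  Node 2: index 2 -> 2 (same)
  Node 3: index 5 -> 6 (moved)
  Node 4: index 3 -> 3 (same)
  Node 5: index 4 -> 5 (moved)
  Node 6: index 6 -> 4 (moved)
  Node 7: index 7 -> 7 (same)
Nodes that changed position: 3 5 6

Answer: 3 5 6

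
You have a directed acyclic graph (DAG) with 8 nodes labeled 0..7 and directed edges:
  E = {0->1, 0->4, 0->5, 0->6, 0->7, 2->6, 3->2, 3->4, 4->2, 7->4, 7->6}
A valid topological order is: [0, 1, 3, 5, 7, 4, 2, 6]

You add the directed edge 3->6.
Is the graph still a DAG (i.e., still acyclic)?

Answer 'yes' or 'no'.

Answer: yes

Derivation:
Given toposort: [0, 1, 3, 5, 7, 4, 2, 6]
Position of 3: index 2; position of 6: index 7
New edge 3->6: forward
Forward edge: respects the existing order. Still a DAG, same toposort still valid.
Still a DAG? yes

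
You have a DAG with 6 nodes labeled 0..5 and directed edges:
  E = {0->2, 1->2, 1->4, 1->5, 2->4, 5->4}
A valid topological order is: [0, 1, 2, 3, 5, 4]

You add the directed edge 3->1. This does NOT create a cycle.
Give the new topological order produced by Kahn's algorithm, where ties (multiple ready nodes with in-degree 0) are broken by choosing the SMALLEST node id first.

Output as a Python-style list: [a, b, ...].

Answer: [0, 3, 1, 2, 5, 4]

Derivation:
Old toposort: [0, 1, 2, 3, 5, 4]
Added edge: 3->1
Position of 3 (3) > position of 1 (1). Must reorder: 3 must now come before 1.
Run Kahn's algorithm (break ties by smallest node id):
  initial in-degrees: [0, 1, 2, 0, 3, 1]
  ready (indeg=0): [0, 3]
  pop 0: indeg[2]->1 | ready=[3] | order so far=[0]
  pop 3: indeg[1]->0 | ready=[1] | order so far=[0, 3]
  pop 1: indeg[2]->0; indeg[4]->2; indeg[5]->0 | ready=[2, 5] | order so far=[0, 3, 1]
  pop 2: indeg[4]->1 | ready=[5] | order so far=[0, 3, 1, 2]
  pop 5: indeg[4]->0 | ready=[4] | order so far=[0, 3, 1, 2, 5]
  pop 4: no out-edges | ready=[] | order so far=[0, 3, 1, 2, 5, 4]
  Result: [0, 3, 1, 2, 5, 4]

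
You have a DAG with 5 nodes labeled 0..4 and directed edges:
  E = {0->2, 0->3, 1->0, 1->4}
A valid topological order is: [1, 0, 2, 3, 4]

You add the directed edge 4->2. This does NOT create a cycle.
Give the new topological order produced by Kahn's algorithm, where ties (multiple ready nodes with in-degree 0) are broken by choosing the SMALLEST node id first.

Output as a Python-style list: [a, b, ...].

Old toposort: [1, 0, 2, 3, 4]
Added edge: 4->2
Position of 4 (4) > position of 2 (2). Must reorder: 4 must now come before 2.
Run Kahn's algorithm (break ties by smallest node id):
  initial in-degrees: [1, 0, 2, 1, 1]
  ready (indeg=0): [1]
  pop 1: indeg[0]->0; indeg[4]->0 | ready=[0, 4] | order so far=[1]
  pop 0: indeg[2]->1; indeg[3]->0 | ready=[3, 4] | order so far=[1, 0]
  pop 3: no out-edges | ready=[4] | order so far=[1, 0, 3]
  pop 4: indeg[2]->0 | ready=[2] | order so far=[1, 0, 3, 4]
  pop 2: no out-edges | ready=[] | order so far=[1, 0, 3, 4, 2]
  Result: [1, 0, 3, 4, 2]

Answer: [1, 0, 3, 4, 2]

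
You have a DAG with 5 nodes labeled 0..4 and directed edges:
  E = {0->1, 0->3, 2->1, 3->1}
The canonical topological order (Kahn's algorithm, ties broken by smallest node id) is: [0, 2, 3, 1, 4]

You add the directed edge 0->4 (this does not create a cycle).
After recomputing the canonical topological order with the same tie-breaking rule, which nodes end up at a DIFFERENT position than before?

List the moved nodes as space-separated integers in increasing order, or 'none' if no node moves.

Answer: none

Derivation:
Old toposort: [0, 2, 3, 1, 4]
Added edge 0->4
Recompute Kahn (smallest-id tiebreak):
  initial in-degrees: [0, 3, 0, 1, 1]
  ready (indeg=0): [0, 2]
  pop 0: indeg[1]->2; indeg[3]->0; indeg[4]->0 | ready=[2, 3, 4] | order so far=[0]
  pop 2: indeg[1]->1 | ready=[3, 4] | order so far=[0, 2]
  pop 3: indeg[1]->0 | ready=[1, 4] | order so far=[0, 2, 3]
  pop 1: no out-edges | ready=[4] | order so far=[0, 2, 3, 1]
  pop 4: no out-edges | ready=[] | order so far=[0, 2, 3, 1, 4]
New canonical toposort: [0, 2, 3, 1, 4]
Compare positions:
  Node 0: index 0 -> 0 (same)
  Node 1: index 3 -> 3 (same)
  Node 2: index 1 -> 1 (same)
  Node 3: index 2 -> 2 (same)
  Node 4: index 4 -> 4 (same)
Nodes that changed position: none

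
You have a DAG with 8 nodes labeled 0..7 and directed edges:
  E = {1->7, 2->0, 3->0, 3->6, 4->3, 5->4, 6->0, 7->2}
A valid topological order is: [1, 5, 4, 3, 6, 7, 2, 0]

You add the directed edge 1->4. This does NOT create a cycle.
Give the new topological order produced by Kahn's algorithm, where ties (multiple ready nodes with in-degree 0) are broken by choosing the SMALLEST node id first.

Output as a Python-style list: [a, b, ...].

Old toposort: [1, 5, 4, 3, 6, 7, 2, 0]
Added edge: 1->4
Position of 1 (0) < position of 4 (2). Old order still valid.
Run Kahn's algorithm (break ties by smallest node id):
  initial in-degrees: [3, 0, 1, 1, 2, 0, 1, 1]
  ready (indeg=0): [1, 5]
  pop 1: indeg[4]->1; indeg[7]->0 | ready=[5, 7] | order so far=[1]
  pop 5: indeg[4]->0 | ready=[4, 7] | order so far=[1, 5]
  pop 4: indeg[3]->0 | ready=[3, 7] | order so far=[1, 5, 4]
  pop 3: indeg[0]->2; indeg[6]->0 | ready=[6, 7] | order so far=[1, 5, 4, 3]
  pop 6: indeg[0]->1 | ready=[7] | order so far=[1, 5, 4, 3, 6]
  pop 7: indeg[2]->0 | ready=[2] | order so far=[1, 5, 4, 3, 6, 7]
  pop 2: indeg[0]->0 | ready=[0] | order so far=[1, 5, 4, 3, 6, 7, 2]
  pop 0: no out-edges | ready=[] | order so far=[1, 5, 4, 3, 6, 7, 2, 0]
  Result: [1, 5, 4, 3, 6, 7, 2, 0]

Answer: [1, 5, 4, 3, 6, 7, 2, 0]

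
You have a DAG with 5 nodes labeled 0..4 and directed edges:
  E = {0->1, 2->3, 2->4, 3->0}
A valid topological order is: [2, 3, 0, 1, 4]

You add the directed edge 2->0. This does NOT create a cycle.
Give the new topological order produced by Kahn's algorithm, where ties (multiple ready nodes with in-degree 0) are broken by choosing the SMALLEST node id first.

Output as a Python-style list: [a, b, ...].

Answer: [2, 3, 0, 1, 4]

Derivation:
Old toposort: [2, 3, 0, 1, 4]
Added edge: 2->0
Position of 2 (0) < position of 0 (2). Old order still valid.
Run Kahn's algorithm (break ties by smallest node id):
  initial in-degrees: [2, 1, 0, 1, 1]
  ready (indeg=0): [2]
  pop 2: indeg[0]->1; indeg[3]->0; indeg[4]->0 | ready=[3, 4] | order so far=[2]
  pop 3: indeg[0]->0 | ready=[0, 4] | order so far=[2, 3]
  pop 0: indeg[1]->0 | ready=[1, 4] | order so far=[2, 3, 0]
  pop 1: no out-edges | ready=[4] | order so far=[2, 3, 0, 1]
  pop 4: no out-edges | ready=[] | order so far=[2, 3, 0, 1, 4]
  Result: [2, 3, 0, 1, 4]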